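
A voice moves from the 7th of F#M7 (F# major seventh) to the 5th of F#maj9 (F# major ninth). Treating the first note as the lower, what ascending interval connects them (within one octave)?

minor sixth

The 7th of F#M7 (F# major seventh) is E#; the 5th of F#maj9 (F# major ninth) is C#.
E# up to C# is 8 semitones, a half step narrower than a major sixth, so the interval is minor.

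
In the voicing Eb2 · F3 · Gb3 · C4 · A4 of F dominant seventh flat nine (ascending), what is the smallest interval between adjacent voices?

minor 2nd

Adjacent intervals: Eb2→F3 = major ninth; F3→Gb3 = minor second; Gb3→C4 = augmented fourth; C4→A4 = major sixth.
The smallest is F3 to Gb3, a minor second (1 semitone).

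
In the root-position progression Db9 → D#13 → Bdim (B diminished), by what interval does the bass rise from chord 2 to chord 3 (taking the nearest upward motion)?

The roots are D# and B.
D# up to B is 8 semitones, a half step narrower than a major sixth, so the interval is minor.

minor 6th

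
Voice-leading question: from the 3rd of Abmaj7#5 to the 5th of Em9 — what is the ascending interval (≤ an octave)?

Abmaj7#5 has C as its 3rd, and Em9 has B as its 5th.
From C to B is 11 semitones, exactly the major seventh.

major 7th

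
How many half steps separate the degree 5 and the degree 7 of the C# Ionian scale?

4

The scale is C# D# E# F# G# A# B#.
G# up to B# is a major third — 4 semitones.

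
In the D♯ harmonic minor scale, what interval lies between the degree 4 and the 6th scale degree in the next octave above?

D♯ harmonic minor: D♯ E♯ F♯ G♯ A♯ B C𝄪.
Degree 4 = G♯; degree 6 (up an octave) = B.
10 letter names make it a tenth; at 15 semitones (a half step narrower than major) the quality is minor.

minor tenth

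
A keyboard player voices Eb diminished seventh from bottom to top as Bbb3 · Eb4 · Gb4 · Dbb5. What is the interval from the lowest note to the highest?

The outer voices are Bbb3 and Dbb5.
From Bbb to Dbb: 15 semitones over a tenth = minor.

m10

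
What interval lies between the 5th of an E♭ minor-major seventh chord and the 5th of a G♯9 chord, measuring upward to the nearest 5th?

augmented 3rd

The 5th of E♭ minor-major seventh is B♭; the 5th of G♯9 is D♯.
From B♭ to D♯: 5 semitones over a third = augmented.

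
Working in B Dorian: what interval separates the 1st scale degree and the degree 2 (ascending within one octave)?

major second

B dorian: B C# D E F# G# A.
1st scale degree = B; degree 2 = C#.
Counting 2 letters and 2 half steps from B gives a major second.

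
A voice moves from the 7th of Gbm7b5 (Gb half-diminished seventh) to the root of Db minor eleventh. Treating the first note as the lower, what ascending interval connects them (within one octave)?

major sixth

Gbm7b5 (Gb half-diminished seventh) has Fb as its 7th, and Db minor eleventh has Db as its root.
Counting 6 letters and 9 half steps from Fb gives a major sixth.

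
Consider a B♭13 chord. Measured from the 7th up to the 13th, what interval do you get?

major seventh

The chord tones of B♭ dominant thirteenth are B♭-D-F-A♭-C-G.
So we need the interval from A♭ up to G.
Counting 7 letters and 11 half steps from A♭ gives a major seventh.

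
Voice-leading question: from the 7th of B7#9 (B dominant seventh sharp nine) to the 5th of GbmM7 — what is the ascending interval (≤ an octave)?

The 7th of B7#9 (B dominant seventh sharp nine) is A; the 5th of GbmM7 is Db.
A up to Db is 4 semitones, a half step narrower than a perfect fourth, so the interval is diminished.

d4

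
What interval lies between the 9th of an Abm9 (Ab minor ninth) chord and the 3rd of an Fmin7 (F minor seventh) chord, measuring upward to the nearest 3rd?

minor seventh

The 9th of Abm9 (Ab minor ninth) is Bb; the 3rd of Fmin7 (F minor seventh) is Ab.
Bb up to Ab is 10 semitones, a half step narrower than a major seventh, so the interval is minor.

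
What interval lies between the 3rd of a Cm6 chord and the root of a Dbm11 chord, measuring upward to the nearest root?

The 3rd of Cm6 is Eb; the root of Dbm11 is Db.
7 letter names make it a seventh; at 10 semitones (a half step narrower than major) the quality is minor.

minor 7th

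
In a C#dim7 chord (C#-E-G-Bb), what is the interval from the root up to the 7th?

The root is C# and the 7th is Bb.
C# up to Bb is 9 semitones, a whole step narrower than a major seventh, so the interval is diminished.

diminished seventh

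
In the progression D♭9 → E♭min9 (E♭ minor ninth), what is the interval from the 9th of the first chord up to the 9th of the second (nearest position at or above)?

D♭9 has E♭ as its 9th, and E♭min9 (E♭ minor ninth) has F as its 9th.
E♭ up to F spans 2 letter names and 2 semitones — a major second.

major second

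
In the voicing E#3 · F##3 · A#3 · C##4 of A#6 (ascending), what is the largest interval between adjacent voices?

major third

Adjacent intervals: E#3→F##3 = major second; F##3→A#3 = minor third; A#3→C##4 = major third.
The largest is A#3 to C##4, a major third (4 semitones).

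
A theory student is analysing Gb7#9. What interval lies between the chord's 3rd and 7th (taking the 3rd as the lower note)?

Gb7#9 (Gb dominant seventh sharp nine): Gb Bb Db Fb A.
3rd = Bb; 7th = Fb.
5 letter names make it a fifth; at 6 semitones (a half step narrower than perfect) the quality is diminished.
That tritone between 3rd and 7th is what gives the dominant seventh its pull toward resolution.

diminished fifth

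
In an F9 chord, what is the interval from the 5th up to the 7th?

F dominant ninth is spelled F, A, C, E♭, G.
That puts C below E♭.
3 letter names make it a third; at 3 semitones (a half step narrower than major) the quality is minor.

minor third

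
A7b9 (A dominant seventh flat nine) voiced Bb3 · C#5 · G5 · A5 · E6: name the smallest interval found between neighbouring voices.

major 2nd

Adjacent intervals: Bb3→C#5 = augmented ninth; C#5→G5 = diminished fifth; G5→A5 = major second; A5→E6 = perfect fifth.
The smallest is G5 to A5, a major second (2 semitones).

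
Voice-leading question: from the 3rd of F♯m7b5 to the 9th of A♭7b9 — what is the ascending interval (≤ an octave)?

The 3rd of F♯m7b5 is A; the 9th of A♭7b9 is B𝄫.
A up to B𝄫 is 0 semitones, a whole step narrower than a major second, so the interval is diminished.

diminished second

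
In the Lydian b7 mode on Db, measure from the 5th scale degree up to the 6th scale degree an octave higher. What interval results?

Spelling the Lydian b7 mode on Db: Db Eb F G Ab Bb Cb.
5th scale degree = Ab; scale degree 6 (up an octave) = Bb.
Ab up to Bb spans 9 letter names and 14 semitones — a major ninth.

major 9th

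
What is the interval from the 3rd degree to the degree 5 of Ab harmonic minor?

M3

Ab harmonic minor: Ab Bb Cb Db Eb Fb G.
That puts Cb below Eb.
Cb up to Eb spans 3 letter names and 4 semitones — a major third.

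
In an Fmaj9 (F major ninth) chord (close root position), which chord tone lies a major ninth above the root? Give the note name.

Spelling the chord: F–A–C–E–G.
The root is F. A major ninth above F is G.
G is the chord's 9th.

G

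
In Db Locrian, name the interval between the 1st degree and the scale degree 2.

minor second

Spelling Db Locrian: Db Ebb Fb Gb Abb Bbb Cb.
1st degree = Db; 2nd degree = Ebb.
2 letter names make it a second; at 1 semitone (a half step narrower than major) the quality is minor.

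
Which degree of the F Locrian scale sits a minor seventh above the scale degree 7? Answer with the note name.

Db

The scale is F G♭ A♭ B♭ C♭ D♭ E♭.
The scale degree 7 is E♭; a minor seventh above that is D♭ — scale degree 6.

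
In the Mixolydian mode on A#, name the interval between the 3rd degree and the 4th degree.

minor 2nd

The scale runs A# B# C## D# E# F## G#.
That puts C## below D#.
C## up to D# is 1 semitone, a half step narrower than a major second, so the interval is minor.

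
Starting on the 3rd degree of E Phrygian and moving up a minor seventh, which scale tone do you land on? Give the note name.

F

The scale is E F G A B C D.
The 3rd degree is G; a minor seventh above that is F — scale degree 2.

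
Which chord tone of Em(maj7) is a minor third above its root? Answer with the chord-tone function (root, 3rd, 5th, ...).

The chord tones of EmM7 (E minor-major seventh) are E–G–B–D♯.
The root is E. A minor third above E is G.
G is the chord's 3rd.

3rd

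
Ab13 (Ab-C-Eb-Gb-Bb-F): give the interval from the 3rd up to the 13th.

perfect eleventh

The 3rd is C and the 13th is F.
C up to F spans 11 letter names and 17 semitones — a perfect eleventh.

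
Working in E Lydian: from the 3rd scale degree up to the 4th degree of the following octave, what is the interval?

Spelling E Lydian: E F♯ G♯ A♯ B C♯ D♯.
3rd scale degree = G♯; scale degree 4 (up an octave) = A♯.
From G♯ to A♯ is 14 semitones, exactly the major ninth.

major ninth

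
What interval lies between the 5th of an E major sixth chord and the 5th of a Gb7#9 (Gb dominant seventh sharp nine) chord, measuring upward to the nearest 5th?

diminished third

The 5th of E major sixth is B; the 5th of Gb7#9 (Gb dominant seventh sharp nine) is Db.
From B to Db: 2 semitones over a third = diminished.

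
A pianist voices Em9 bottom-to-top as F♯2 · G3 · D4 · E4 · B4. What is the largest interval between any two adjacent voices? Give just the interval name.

m9

Adjacent intervals: F♯2→G3 = minor ninth; G3→D4 = perfect fifth; D4→E4 = major second; E4→B4 = perfect fifth.
The largest is F♯2 to G3, a minor ninth (13 semitones).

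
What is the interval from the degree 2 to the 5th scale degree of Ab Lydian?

The scale runs Ab Bb C D Eb F G.
So we need the interval from Bb up to Eb.
Bb up to Eb spans 4 letter names and 5 semitones — a perfect fourth.

perfect fourth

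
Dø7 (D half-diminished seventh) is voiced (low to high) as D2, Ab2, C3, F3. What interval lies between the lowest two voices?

Those voices are D2 and Ab2.
5 letter names make it a fifth; at 6 semitones (a half step narrower than perfect) the quality is diminished.

diminished fifth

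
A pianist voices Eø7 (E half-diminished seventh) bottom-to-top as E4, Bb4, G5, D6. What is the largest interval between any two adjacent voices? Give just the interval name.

major 6th

Adjacent intervals: E4→Bb4 = diminished fifth; Bb4→G5 = major sixth; G5→D6 = perfect fifth.
The largest is Bb4 to G5, a major sixth (9 semitones).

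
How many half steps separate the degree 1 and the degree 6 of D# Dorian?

9

The scale is D# E# F# G# A# B# C#.
D# up to B# is a major sixth — 9 semitones.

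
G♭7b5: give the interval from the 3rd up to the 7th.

diminished 5th

Spelling the chord: G♭–B♭–D𝄫–F♭.
That puts B♭ below F♭.
B♭ up to F♭ is 6 semitones, a half step narrower than a perfect fifth, so the interval is diminished.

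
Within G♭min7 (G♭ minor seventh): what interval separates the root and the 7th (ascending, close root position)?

G♭-7: G♭-B𝄫-D♭-F♭.
Root = G♭; 7th = F♭.
G♭ up to F♭ is 10 semitones, a half step narrower than a major seventh, so the interval is minor.

m7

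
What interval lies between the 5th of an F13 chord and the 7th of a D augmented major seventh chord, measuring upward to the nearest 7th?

augmented unison

The 5th of F13 is C; the 7th of D augmented major seventh is C♯.
From C to C♯: 1 semitone over a unison = augmented.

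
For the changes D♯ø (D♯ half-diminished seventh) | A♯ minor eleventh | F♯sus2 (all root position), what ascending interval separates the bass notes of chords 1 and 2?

The roots are D♯ and A♯.
Counting 5 letters and 7 half steps from D♯ gives a perfect fifth.

perfect fifth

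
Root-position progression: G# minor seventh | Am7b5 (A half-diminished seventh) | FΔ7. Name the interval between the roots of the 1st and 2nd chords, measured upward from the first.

The roots are G# and A.
From G# to A: 1 semitone over a second = minor.

minor 2nd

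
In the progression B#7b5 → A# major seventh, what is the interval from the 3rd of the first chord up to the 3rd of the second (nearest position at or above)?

The 3rd of B#7b5 is D##; the 3rd of A# major seventh is C##.
From D## to C##: 10 semitones over a seventh = minor.

minor seventh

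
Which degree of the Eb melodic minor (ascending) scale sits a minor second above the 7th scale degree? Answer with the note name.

Eb

The scale is Eb F Gb Ab Bb C D.
The 7th scale degree is D; a minor second above that is Eb — scale degree 1.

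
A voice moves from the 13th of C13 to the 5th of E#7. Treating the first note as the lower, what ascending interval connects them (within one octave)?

C13 has A as its 13th, and E#7 has B# as its 5th.
A up to B# is 3 semitones, a half step wider than a major second, so the interval is augmented.

A2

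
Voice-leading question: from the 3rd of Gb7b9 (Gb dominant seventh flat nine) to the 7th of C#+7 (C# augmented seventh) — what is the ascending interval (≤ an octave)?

Gb7b9 (Gb dominant seventh flat nine) has Bb as its 3rd, and C#+7 (C# augmented seventh) has B as its 7th.
1 letter names make it a unison; at 1 semitone (a half step wider than perfect) the quality is augmented.

augmented unison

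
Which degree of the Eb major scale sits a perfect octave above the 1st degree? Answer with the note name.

The scale is Eb F G Ab Bb C D.
The 1st degree is Eb; a perfect octave above that is Eb — scale degree 1.

Eb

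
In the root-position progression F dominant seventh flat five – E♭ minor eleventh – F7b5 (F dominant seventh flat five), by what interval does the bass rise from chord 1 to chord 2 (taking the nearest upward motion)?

The roots are F and E♭.
7 letter names make it a seventh; at 10 semitones (a half step narrower than major) the quality is minor.

minor seventh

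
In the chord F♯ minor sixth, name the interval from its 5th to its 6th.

major second

F♯m6 is spelled F♯–A–C♯–D♯.
5th = C♯; 6th = D♯.
Counting 2 letters and 2 half steps from C♯ gives a major second.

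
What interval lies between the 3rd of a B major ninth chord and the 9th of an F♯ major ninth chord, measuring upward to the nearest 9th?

perfect fourth

The 3rd of B major ninth is D♯; the 9th of F♯ major ninth is G♯.
Counting 4 letters and 5 half steps from D♯ gives a perfect fourth.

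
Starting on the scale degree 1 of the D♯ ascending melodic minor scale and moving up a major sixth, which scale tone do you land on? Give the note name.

The scale is D♯ E♯ F♯ G♯ A♯ B♯ C𝄪.
The scale degree 1 is D♯; a major sixth above that is B♯ — scale degree 6.

B#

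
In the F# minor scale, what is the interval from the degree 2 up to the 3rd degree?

minor second

The scale runs F# G# A B C# D E.
That puts G# below A.
G# up to A is 1 semitone, a half step narrower than a major second, so the interval is minor.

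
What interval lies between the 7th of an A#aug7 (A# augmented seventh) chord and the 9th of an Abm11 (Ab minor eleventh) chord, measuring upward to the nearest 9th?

diminished third

A#aug7 (A# augmented seventh) has G# as its 7th, and Abm11 (Ab minor eleventh) has Bb as its 9th.
From G# to Bb: 2 semitones over a third = diminished.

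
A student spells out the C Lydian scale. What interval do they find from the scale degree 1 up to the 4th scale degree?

Spelling the C Lydian scale: C D E F♯ G A B.
So we need the interval from C up to F♯.
From C to F♯: 6 semitones over a fourth = augmented.

augmented fourth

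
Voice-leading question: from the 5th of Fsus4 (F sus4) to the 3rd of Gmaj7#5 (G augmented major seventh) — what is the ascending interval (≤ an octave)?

major seventh

The 5th of Fsus4 (F sus4) is C; the 3rd of Gmaj7#5 (G augmented major seventh) is B.
C up to B spans 7 letter names and 11 semitones — a major seventh.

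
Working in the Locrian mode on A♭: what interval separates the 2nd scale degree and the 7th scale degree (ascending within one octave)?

major sixth

The scale runs A♭ B𝄫 C♭ D♭ E𝄫 F♭ G♭.
That puts B𝄫 below G♭.
Counting 6 letters and 9 half steps from B𝄫 gives a major sixth.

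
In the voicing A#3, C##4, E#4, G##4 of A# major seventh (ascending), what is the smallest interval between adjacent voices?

Adjacent intervals: A#3→C##4 = major third; C##4→E#4 = minor third; E#4→G##4 = major third.
The smallest is C##4 to E#4, a minor third (3 semitones).

m3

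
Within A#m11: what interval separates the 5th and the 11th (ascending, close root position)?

minor seventh

The chord tones of A#m11 (A# minor eleventh) are A#–C#–E#–G#–B#–D#.
The 5th is E# and the 11th is D#.
From E# to D#: 10 semitones over a seventh = minor.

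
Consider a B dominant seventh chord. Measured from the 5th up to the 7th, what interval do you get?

minor third

The chord tones of B7 (B dominant seventh) are B, D#, F#, A.
So we need the interval from F# up to A.
From F# to A: 3 semitones over a third = minor.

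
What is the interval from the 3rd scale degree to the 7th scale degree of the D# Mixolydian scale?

D# mixolydian: D# E# F## G# A# B# C#.
The 3rd scale degree is F## and the degree 7 is C#.
From F## to C#: 6 semitones over a fifth = diminished.

diminished fifth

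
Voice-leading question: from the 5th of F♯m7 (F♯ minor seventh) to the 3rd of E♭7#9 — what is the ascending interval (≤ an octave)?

F♯m7 (F♯ minor seventh) has C♯ as its 5th, and E♭7#9 has G as its 3rd.
5 letter names make it a fifth; at 6 semitones (a half step narrower than perfect) the quality is diminished.

d5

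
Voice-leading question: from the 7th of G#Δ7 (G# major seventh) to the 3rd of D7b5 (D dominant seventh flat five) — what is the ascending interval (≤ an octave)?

G#Δ7 (G# major seventh) has F## as its 7th, and D7b5 (D dominant seventh flat five) has F# as its 3rd.
From F## to F#: 11 semitones over an octave = diminished.

diminished octave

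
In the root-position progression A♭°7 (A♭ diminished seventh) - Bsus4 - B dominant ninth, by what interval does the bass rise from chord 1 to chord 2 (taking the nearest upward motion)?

A2

The roots are A♭ and B.
From A♭ to B: 3 semitones over a second = augmented.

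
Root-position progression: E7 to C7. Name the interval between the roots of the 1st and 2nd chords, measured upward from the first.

The roots are E and C.
6 letter names make it a sixth; at 8 semitones (a half step narrower than major) the quality is minor.

minor sixth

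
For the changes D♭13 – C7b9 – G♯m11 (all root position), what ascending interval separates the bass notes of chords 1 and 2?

major seventh

The roots are D♭ and C.
From D♭ to C is 11 semitones, exactly the major seventh.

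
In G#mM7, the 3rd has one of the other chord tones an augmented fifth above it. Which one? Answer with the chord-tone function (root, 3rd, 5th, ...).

7th

G#m(maj7): G#-B-D#-F##.
The 3rd is B. An augmented fifth above B is F##.
F## is the chord's 7th.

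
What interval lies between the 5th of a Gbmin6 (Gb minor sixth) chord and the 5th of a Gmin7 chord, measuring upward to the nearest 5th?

Gbmin6 (Gb minor sixth) has Db as its 5th, and Gmin7 has D as its 5th.
1 letter names make it a unison; at 1 semitone (a half step wider than perfect) the quality is augmented.

A1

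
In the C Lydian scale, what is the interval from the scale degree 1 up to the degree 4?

The scale runs C D E F# G A B.
That puts C below F#.
From C to F#: 6 semitones over a fourth = augmented.

augmented 4th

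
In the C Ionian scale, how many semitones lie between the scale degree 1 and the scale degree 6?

9

The scale is C D E F G A B.
C up to A is a major sixth — 9 semitones.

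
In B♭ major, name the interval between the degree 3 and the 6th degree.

perfect fourth

The scale runs B♭ C D E♭ F G A.
So we need the interval from D up to G.
From D to G is 5 semitones, exactly the perfect fourth.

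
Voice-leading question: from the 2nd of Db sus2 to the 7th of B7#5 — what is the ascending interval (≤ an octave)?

augmented fourth

Db sus2 has Eb as its 2nd, and B7#5 has A as its 7th.
Eb up to A is 6 semitones, a half step wider than a perfect fourth, so the interval is augmented.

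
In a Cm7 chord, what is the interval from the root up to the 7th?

minor seventh

Cm7 (C minor seventh): C-Eb-G-Bb.
So we need the interval from C up to Bb.
From C to Bb: 10 semitones over a seventh = minor.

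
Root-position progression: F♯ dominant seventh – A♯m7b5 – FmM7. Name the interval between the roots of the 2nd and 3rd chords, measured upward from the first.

diminished 6th

The roots are A♯ and F.
6 letter names make it a sixth; at 7 semitones (a whole step narrower than major) the quality is diminished.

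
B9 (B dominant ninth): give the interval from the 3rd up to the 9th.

m7

The chord tones of B dominant ninth are B-D♯-F♯-A-C♯.
So we need the interval from D♯ up to C♯.
From D♯ to C♯: 10 semitones over a seventh = minor.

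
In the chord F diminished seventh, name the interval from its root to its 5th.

d5

The chord tones of Fdim7 are F, Ab, Cb, Ebb.
Root = F; 5th = Cb.
F up to Cb is 6 semitones, a half step narrower than a perfect fifth, so the interval is diminished.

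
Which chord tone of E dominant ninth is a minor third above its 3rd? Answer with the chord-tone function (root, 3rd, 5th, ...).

5th

E9 is spelled E G# B D F#.
The 3rd is G#. A minor third above G# is B.
B is the chord's 5th.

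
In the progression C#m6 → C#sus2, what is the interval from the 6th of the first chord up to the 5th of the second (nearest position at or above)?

minor seventh

The 6th of C#m6 is A#; the 5th of C#sus2 is G#.
7 letter names make it a seventh; at 10 semitones (a half step narrower than major) the quality is minor.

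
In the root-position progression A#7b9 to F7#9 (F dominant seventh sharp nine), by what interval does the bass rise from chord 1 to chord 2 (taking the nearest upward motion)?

diminished sixth

The roots are A# and F.
A# up to F is 7 semitones, a whole step narrower than a major sixth, so the interval is diminished.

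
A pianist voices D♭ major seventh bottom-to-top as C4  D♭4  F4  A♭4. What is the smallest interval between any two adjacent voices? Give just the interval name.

Adjacent intervals: C4→D♭4 = minor second; D♭4→F4 = major third; F4→A♭4 = minor third.
The smallest is C4 to D♭4, a minor second (1 semitone).

minor second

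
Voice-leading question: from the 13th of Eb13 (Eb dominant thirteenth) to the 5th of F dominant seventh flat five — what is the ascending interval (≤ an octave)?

diminished octave

Eb13 (Eb dominant thirteenth) has C as its 13th, and F dominant seventh flat five has Cb as its 5th.
8 letter names make it an octave; at 11 semitones (a half step narrower than perfect) the quality is diminished.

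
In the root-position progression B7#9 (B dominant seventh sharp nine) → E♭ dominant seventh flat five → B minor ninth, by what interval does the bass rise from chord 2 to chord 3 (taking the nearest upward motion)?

augmented 5th

The roots are E♭ and B.
From E♭ to B: 8 semitones over a fifth = augmented.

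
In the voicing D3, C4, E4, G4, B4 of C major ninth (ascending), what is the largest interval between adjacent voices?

minor seventh

Adjacent intervals: D3→C4 = minor seventh; C4→E4 = major third; E4→G4 = minor third; G4→B4 = major third.
The largest is D3 to C4, a minor seventh (10 semitones).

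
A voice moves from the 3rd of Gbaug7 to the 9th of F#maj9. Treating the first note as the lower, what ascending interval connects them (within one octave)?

augmented sixth

Gbaug7 has Bb as its 3rd, and F#maj9 has G# as its 9th.
Bb up to G# is 10 semitones, a half step wider than a major sixth, so the interval is augmented.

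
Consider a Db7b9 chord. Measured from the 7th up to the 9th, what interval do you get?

minor third

Db7b9 is spelled Db–F–Ab–Cb–Ebb.
So we need the interval from Cb up to Ebb.
Cb up to Ebb is 3 semitones, a half step narrower than a major third, so the interval is minor.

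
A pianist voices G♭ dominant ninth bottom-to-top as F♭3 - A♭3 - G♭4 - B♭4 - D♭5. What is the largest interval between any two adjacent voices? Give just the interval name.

Adjacent intervals: F♭3→A♭3 = major third; A♭3→G♭4 = minor seventh; G♭4→B♭4 = major third; B♭4→D♭5 = minor third.
The largest is A♭3 to G♭4, a minor seventh (10 semitones).

minor seventh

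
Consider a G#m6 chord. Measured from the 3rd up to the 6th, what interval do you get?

G# minor sixth: G# B D# E#.
3rd = B; 6th = E#.
B up to E# is 6 semitones, a half step wider than a perfect fourth, so the interval is augmented.

augmented 4th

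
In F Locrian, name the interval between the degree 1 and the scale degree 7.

The scale runs F G♭ A♭ B♭ C♭ D♭ E♭.
That puts F below E♭.
F up to E♭ is 10 semitones, a half step narrower than a major seventh, so the interval is minor.

minor seventh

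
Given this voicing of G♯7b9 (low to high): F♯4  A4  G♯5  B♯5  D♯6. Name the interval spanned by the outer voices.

The outer voices are F♯4 and D♯6.
Counting 13 letters and 21 half steps from F♯ gives a major thirteenth.

major 13th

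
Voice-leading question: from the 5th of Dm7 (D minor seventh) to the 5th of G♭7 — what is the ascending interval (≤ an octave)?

The 5th of Dm7 (D minor seventh) is A; the 5th of G♭7 is D♭.
A up to D♭ is 4 semitones, a half step narrower than a perfect fourth, so the interval is diminished.

d4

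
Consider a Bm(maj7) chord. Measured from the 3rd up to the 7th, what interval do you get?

augmented fifth

The chord tones of Bm(maj7) are B D F# A#.
3rd = D; 7th = A#.
5 letter names make it a fifth; at 8 semitones (a half step wider than perfect) the quality is augmented.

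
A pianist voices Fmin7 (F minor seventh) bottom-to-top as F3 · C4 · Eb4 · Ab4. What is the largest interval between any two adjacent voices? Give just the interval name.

Adjacent intervals: F3→C4 = perfect fifth; C4→Eb4 = minor third; Eb4→Ab4 = perfect fourth.
The largest is F3 to C4, a perfect fifth (7 semitones).

perfect fifth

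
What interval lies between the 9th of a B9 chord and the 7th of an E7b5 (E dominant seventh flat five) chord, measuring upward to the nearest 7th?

minor second

B9 has C# as its 9th, and E7b5 (E dominant seventh flat five) has D as its 7th.
2 letter names make it a second; at 1 semitone (a half step narrower than major) the quality is minor.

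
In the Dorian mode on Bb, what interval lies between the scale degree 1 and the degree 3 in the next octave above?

minor 10th

Bb dorian: Bb C Db Eb F G Ab.
So we need the interval from Bb up to Db.
From Bb to Db: 15 semitones over a tenth = minor.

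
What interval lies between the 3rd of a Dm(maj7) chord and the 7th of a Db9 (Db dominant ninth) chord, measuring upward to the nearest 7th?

diminished fifth

The 3rd of Dm(maj7) is F; the 7th of Db9 (Db dominant ninth) is Cb.
5 letter names make it a fifth; at 6 semitones (a half step narrower than perfect) the quality is diminished.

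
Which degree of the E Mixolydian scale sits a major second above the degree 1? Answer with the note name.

The scale is E F# G# A B C# D.
The degree 1 is E; a major second above that is F# — scale degree 2.

F#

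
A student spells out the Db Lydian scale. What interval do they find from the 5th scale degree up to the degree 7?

The scale runs Db Eb F G Ab Bb C.
The 5th scale degree is Ab and the scale degree 7 is C.
Ab up to C spans 3 letter names and 4 semitones — a major third.

M3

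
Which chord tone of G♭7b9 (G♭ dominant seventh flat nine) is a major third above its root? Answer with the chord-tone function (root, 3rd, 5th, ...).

3rd

G♭7b9 (G♭ dominant seventh flat nine): G♭-B♭-D♭-F♭-A𝄫.
The root is G♭. A major third above G♭ is B♭.
B♭ is the chord's 3rd.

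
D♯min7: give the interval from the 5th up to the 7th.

Spelling the chord: D♯, F♯, A♯, C♯.
That puts A♯ below C♯.
A♯ up to C♯ is 3 semitones, a half step narrower than a major third, so the interval is minor.

minor third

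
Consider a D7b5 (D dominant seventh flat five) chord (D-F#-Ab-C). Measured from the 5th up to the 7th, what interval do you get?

The 5th is Ab and the 7th is C.
Ab up to C spans 3 letter names and 4 semitones — a major third.

major third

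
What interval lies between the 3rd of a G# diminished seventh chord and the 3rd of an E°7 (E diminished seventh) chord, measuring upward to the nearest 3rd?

The 3rd of G# diminished seventh is B; the 3rd of E°7 (E diminished seventh) is G.
B up to G is 8 semitones, a half step narrower than a major sixth, so the interval is minor.

m6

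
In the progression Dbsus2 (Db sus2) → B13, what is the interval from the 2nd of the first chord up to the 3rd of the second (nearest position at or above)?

augmented seventh

The 2nd of Dbsus2 (Db sus2) is Eb; the 3rd of B13 is D#.
From Eb to D#: 12 semitones over a seventh = augmented.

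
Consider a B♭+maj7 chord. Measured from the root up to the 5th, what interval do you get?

The chord tones of B♭+maj7 are B♭–D–F♯–A.
Root = B♭; 5th = F♯.
B♭ up to F♯ is 8 semitones, a half step wider than a perfect fifth, so the interval is augmented.

augmented fifth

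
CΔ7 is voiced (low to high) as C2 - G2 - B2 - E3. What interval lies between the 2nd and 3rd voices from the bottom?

Those voices are G2 and B2.
G up to B spans 3 letter names and 4 semitones — a major third.

major third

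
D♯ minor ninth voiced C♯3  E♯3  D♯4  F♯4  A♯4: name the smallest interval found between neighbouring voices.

Adjacent intervals: C♯3→E♯3 = major third; E♯3→D♯4 = minor seventh; D♯4→F♯4 = minor third; F♯4→A♯4 = major third.
The smallest is D♯4 to F♯4, a minor third (3 semitones).

minor third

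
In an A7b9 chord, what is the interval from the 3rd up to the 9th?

diminished 7th

A dominant seventh flat nine: A-C#-E-G-Bb.
3rd = C#; 9th = Bb.
C# up to Bb is 9 semitones, a whole step narrower than a major seventh, so the interval is diminished.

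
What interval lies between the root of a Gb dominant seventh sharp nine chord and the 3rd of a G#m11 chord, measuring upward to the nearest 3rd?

Gb dominant seventh sharp nine has Gb as its root, and G#m11 has B as its 3rd.
3 letter names make it a third; at 5 semitones (a half step wider than major) the quality is augmented.

augmented third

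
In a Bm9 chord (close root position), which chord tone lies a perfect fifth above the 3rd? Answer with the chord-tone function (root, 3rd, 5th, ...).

Spelling the chord: B D F# A C#.
The 3rd is D. A perfect fifth above D is A.
A is the chord's 7th.

7th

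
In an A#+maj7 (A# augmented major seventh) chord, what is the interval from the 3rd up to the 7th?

perfect fifth

A#maj7#5 is spelled A#–C##–E##–G##.
So we need the interval from C## up to G##.
C## up to G## spans 5 letter names and 7 semitones — a perfect fifth.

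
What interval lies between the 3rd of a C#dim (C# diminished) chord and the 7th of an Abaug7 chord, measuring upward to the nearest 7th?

diminished third

C#dim (C# diminished) has E as its 3rd, and Abaug7 has Gb as its 7th.
E up to Gb is 2 semitones, a whole step narrower than a major third, so the interval is diminished.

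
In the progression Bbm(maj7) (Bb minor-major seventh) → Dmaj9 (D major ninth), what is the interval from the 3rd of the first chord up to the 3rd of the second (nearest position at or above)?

augmented 3rd

The 3rd of Bbm(maj7) (Bb minor-major seventh) is Db; the 3rd of Dmaj9 (D major ninth) is F#.
Db up to F# is 5 semitones, a half step wider than a major third, so the interval is augmented.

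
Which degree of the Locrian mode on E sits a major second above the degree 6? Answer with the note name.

D

The scale is E F G A B♭ C D.
The degree 6 is C; a major second above that is D — scale degree 7.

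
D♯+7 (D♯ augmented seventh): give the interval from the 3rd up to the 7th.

D♯7#5: D♯ F𝄪 A𝄪 C♯.
3rd = F𝄪; 7th = C♯.
5 letter names make it a fifth; at 6 semitones (a half step narrower than perfect) the quality is diminished.

diminished fifth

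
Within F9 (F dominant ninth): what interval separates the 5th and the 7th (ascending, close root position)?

minor third

F9 (F dominant ninth) is spelled F-A-C-Eb-G.
5th = C; 7th = Eb.
From C to Eb: 3 semitones over a third = minor.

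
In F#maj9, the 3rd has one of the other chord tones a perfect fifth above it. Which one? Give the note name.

E#

The chord tones of F#maj9 are F#, A#, C#, E#, G#.
The 3rd is A#. A perfect fifth above A# is E#.
E# is the chord's 7th.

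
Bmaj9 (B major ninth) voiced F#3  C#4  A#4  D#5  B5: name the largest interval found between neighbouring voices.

M6

Adjacent intervals: F#3→C#4 = perfect fifth; C#4→A#4 = major sixth; A#4→D#5 = perfect fourth; D#5→B5 = minor sixth.
The largest is C#4 to A#4, a major sixth (9 semitones).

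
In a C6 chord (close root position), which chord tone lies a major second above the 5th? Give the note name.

C6 (C major sixth): C, E, G, A.
The 5th is G. A major second above G is A.
A is the chord's 6th.

A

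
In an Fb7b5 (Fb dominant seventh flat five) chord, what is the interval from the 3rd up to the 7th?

diminished fifth

Fb7b5: Fb-Ab-Cbb-Ebb.
That puts Ab below Ebb.
5 letter names make it a fifth; at 6 semitones (a half step narrower than perfect) the quality is diminished.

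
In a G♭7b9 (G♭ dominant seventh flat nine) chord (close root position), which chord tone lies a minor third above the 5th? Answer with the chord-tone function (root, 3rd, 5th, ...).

7th

Spelling the chord: G♭, B♭, D♭, F♭, A𝄫.
The 5th is D♭. A minor third above D♭ is F♭.
F♭ is the chord's 7th.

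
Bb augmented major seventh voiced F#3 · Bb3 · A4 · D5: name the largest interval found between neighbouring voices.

major 7th

Adjacent intervals: F#3→Bb3 = diminished fourth; Bb3→A4 = major seventh; A4→D5 = perfect fourth.
The largest is Bb3 to A4, a major seventh (11 semitones).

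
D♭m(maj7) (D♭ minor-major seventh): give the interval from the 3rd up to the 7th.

A5

D♭ minor-major seventh is spelled D♭, F♭, A♭, C.
3rd = F♭; 7th = C.
5 letter names make it a fifth; at 8 semitones (a half step wider than perfect) the quality is augmented.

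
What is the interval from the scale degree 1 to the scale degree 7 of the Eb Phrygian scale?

minor seventh

The scale runs Eb Fb Gb Ab Bb Cb Db.
The scale degree 1 is Eb and the scale degree 7 is Db.
From Eb to Db: 10 semitones over a seventh = minor.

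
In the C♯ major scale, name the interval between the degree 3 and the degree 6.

C♯ major: C♯ D♯ E♯ F♯ G♯ A♯ B♯.
That puts E♯ below A♯.
E♯ up to A♯ spans 4 letter names and 5 semitones — a perfect fourth.

perfect 4th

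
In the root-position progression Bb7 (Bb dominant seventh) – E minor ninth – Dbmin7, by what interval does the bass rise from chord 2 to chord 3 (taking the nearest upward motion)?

The roots are E and Db.
7 letter names make it a seventh; at 9 semitones (a whole step narrower than major) the quality is diminished.

diminished 7th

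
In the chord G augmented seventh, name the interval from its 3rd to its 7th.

G+7: G B D# F.
That puts B below F.
From B to F: 6 semitones over a fifth = diminished.

d5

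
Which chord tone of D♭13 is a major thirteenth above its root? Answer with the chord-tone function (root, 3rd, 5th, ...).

13th

D♭13 (D♭ dominant thirteenth) is spelled D♭ F A♭ C♭ E♭ B♭.
The root is D♭. A major thirteenth above D♭ is B♭.
B♭ is the chord's 13th.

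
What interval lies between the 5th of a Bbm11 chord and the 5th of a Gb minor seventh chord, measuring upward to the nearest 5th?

minor sixth

The 5th of Bbm11 is F; the 5th of Gb minor seventh is Db.
From F to Db: 8 semitones over a sixth = minor.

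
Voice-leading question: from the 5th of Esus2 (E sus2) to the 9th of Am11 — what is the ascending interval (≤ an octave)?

perfect unison

The 5th of Esus2 (E sus2) is B; the 9th of Am11 is B.
Counting 1 letters and 0 half steps from B gives a perfect unison.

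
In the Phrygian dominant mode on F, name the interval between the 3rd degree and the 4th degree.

Spelling the Phrygian dominant mode on F: F Gb A Bb C Db Eb.
That puts A below Bb.
From A to Bb: 1 semitone over a second = minor.

minor second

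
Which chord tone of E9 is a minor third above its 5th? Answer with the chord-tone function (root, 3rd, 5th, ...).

7th

E9: E, G#, B, D, F#.
The 5th is B. A minor third above B is D.
D is the chord's 7th.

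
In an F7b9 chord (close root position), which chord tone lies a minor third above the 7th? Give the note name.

The chord tones of F7b9 are F A C Eb Gb.
The 7th is Eb. A minor third above Eb is Gb.
Gb is the chord's 9th.

Gb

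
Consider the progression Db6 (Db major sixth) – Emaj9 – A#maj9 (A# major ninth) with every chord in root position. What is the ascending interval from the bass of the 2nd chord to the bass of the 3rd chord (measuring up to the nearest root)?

augmented fourth

The roots are E and A#.
From E to A#: 6 semitones over a fourth = augmented.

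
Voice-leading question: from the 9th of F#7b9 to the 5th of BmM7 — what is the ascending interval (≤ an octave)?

major 7th

F#7b9 has G as its 9th, and BmM7 has F# as its 5th.
G up to F# spans 7 letter names and 11 semitones — a major seventh.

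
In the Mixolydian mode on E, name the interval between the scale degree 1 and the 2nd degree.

major second

The scale runs E F# G# A B C# D.
So we need the interval from E up to F#.
E up to F# spans 2 letter names and 2 semitones — a major second.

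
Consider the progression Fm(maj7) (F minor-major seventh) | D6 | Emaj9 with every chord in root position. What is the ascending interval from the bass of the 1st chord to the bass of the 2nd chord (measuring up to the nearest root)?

The roots are F and D.
F up to D spans 6 letter names and 9 semitones — a major sixth.

major 6th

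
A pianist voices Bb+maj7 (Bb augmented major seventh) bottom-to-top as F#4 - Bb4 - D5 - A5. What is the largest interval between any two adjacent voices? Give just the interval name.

P5

Adjacent intervals: F#4→Bb4 = diminished fourth; Bb4→D5 = major third; D5→A5 = perfect fifth.
The largest is D5 to A5, a perfect fifth (7 semitones).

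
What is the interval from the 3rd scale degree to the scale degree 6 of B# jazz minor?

augmented 4th

Spelling B# jazz minor: B# C## D# E# F## G## A##.
3rd scale degree = D#; scale degree 6 = G##.
From D# to G##: 6 semitones over a fourth = augmented.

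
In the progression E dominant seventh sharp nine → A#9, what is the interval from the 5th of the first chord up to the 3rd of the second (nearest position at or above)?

augmented 2nd

The 5th of E dominant seventh sharp nine is B; the 3rd of A#9 is C##.
2 letter names make it a second; at 3 semitones (a half step wider than major) the quality is augmented.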